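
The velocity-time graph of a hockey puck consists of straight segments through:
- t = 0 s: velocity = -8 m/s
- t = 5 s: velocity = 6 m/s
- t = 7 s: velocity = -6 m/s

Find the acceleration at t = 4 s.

2.8 m/s²

Acceleration is the slope of the v-t graph on 0–5 s: (6 − -8)/(5 − 0) = 2.8 m/s².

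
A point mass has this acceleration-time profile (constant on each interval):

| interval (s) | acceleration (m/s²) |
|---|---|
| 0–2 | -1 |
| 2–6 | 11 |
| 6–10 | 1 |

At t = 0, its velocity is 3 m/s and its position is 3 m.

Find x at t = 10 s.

287 m

On each constant-a segment, Δv = aΔt and Δx = v₀Δt + ½aΔt²; chain segment to segment.
0–2 s: v starts 3 m/s; Δx = 3·2 + ½·-1·2² = 4 m; v ends 1 m/s.
2–6 s: v starts 1 m/s; Δx = 1·4 + ½·11·4² = 92 m; v ends 45 m/s.
6–10 s: v starts 45 m/s; Δx = 45·4 + ½·1·4² = 188 m; v ends 49 m/s.
x(10) = 3 + Σ Δx = 287 m.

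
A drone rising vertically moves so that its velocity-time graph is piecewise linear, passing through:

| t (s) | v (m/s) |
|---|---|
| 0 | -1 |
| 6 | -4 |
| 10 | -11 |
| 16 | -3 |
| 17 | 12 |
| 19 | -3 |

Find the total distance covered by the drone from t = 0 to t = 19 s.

102.3 m

Distance (not displacement) is the total path length: add the absolute areas under v-t.
0–6 s: |½(-1 + -4)(6)| = 15 m
6–10 s: |½(-4 + -11)(4)| = 30 m
10–16 s: |½(-11 + -3)(6)| = 42 m
16–17 s: v = 0 at t = 16.2 s; triangle areas 0.3 + 4.8 = 5.1 m
17–19 s: v = 0 at t = 18.6 s; triangle areas 9.6 + 0.6 = 10.2 m
Total distance = 102.3 m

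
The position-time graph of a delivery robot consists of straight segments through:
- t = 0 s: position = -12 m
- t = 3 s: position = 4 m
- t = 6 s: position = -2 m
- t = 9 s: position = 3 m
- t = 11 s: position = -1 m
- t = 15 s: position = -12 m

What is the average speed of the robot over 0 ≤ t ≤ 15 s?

Average speed = (total path length)/(elapsed time); on a piecewise-linear x-t graph the path length is Σ|Δx|.
0–3 s: |Δx| = |4 − -12| = 16 m
3–6 s: |Δx| = |-2 − 4| = 6 m
6–9 s: |Δx| = |3 − -2| = 5 m
9–11 s: |Δx| = |-1 − 3| = 4 m
11–15 s: |Δx| = |-12 − -1| = 11 m
Total path = 42 m; average speed = 42/15 = 2.8 m/s.

2.8 m/s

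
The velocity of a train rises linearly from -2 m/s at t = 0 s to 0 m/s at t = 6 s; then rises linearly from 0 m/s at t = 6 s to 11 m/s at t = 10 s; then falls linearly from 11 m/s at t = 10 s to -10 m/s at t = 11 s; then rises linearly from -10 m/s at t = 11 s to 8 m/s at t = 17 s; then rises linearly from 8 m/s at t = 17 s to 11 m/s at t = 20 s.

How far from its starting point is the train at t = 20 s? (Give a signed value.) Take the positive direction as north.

Displacement is the signed area under the v-t curve.
0–6 s: ½(-2 + 0)(6) = -6 m
6–10 s: ½(0 + 11)(4) = 22 m
10–11 s: ½(11 + -10)(1) = 0.5 m
11–17 s: ½(-10 + 8)(6) = -6 m
17–20 s: ½(8 + 11)(3) = 28.5 m
Net displacement = 39 m

39 m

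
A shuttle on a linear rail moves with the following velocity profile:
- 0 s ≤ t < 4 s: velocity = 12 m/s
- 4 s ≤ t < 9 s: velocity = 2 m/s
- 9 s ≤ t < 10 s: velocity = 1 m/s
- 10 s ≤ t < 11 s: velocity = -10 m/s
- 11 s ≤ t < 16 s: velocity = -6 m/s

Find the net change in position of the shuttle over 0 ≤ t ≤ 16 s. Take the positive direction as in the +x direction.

Net displacement equals the area under the velocity-time graph (areas below the axis count negative).
0–4 s: 12 × 4 = 48 m
4–9 s: 2 × 5 = 10 m
9–10 s: 1 × 1 = 1 m
10–11 s: -10 × 1 = -10 m
11–16 s: -6 × 5 = -30 m
Net displacement = 19 m

19 m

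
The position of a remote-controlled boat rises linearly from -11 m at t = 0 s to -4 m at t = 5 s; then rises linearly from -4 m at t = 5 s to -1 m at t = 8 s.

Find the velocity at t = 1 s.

Velocity is the slope of the x-t graph on 0–5 s: (-4 − -11)/(5 − 0) = 1.4 m/s.

1.4 m/s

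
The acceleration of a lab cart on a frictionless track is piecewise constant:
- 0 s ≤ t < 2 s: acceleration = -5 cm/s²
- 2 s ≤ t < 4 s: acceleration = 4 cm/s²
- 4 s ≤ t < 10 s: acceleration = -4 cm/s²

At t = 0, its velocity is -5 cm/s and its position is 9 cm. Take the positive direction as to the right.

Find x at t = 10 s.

On each constant-a segment, Δv = aΔt and Δx = v₀Δt + ½aΔt²; chain segment to segment.
0–2 s: v starts -5 cm/s; Δx = -5·2 + ½·-5·2² = -20 cm; v ends -15 cm/s.
2–4 s: v starts -15 cm/s; Δx = -15·2 + ½·4·2² = -22 cm; v ends -7 cm/s.
4–10 s: v starts -7 cm/s; Δx = -7·6 + ½·-4·6² = -114 cm; v ends -31 cm/s.
x(10) = 9 + Σ Δx = -147 cm.

-147 cm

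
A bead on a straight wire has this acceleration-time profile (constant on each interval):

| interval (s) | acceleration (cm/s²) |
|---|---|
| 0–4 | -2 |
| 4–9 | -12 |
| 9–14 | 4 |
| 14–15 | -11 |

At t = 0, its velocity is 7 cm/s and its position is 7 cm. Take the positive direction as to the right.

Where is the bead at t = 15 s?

-437.5 cm

On each constant-a segment, Δv = aΔt and Δx = v₀Δt + ½aΔt²; chain segment to segment.
0–4 s: v starts 7 cm/s; Δx = 7·4 + ½·-2·4² = 12 cm; v ends -1 cm/s.
4–9 s: v starts -1 cm/s; Δx = -1·5 + ½·-12·5² = -155 cm; v ends -61 cm/s.
9–14 s: v starts -61 cm/s; Δx = -61·5 + ½·4·5² = -255 cm; v ends -41 cm/s.
14–15 s: v starts -41 cm/s; Δx = -41·1 + ½·-11·1² = -46.5 cm; v ends -52 cm/s.
x(15) = 7 + Σ Δx = -437.5 cm.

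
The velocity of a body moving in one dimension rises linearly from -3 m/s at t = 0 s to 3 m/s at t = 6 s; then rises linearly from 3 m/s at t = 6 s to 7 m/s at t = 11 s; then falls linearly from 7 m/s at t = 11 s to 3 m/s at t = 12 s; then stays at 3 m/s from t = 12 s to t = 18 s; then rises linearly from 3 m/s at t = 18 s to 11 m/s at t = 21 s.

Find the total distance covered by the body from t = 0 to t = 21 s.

78 m

Total distance travelled is ∫|v| dt — sum the magnitudes of each area piece.
0–6 s: v = 0 at t = 3 s; triangle areas 4.5 + 4.5 = 9 m
6–11 s: |½(3 + 7)(5)| = 25 m
11–12 s: |½(7 + 3)(1)| = 5 m
12–18 s: |3| × 6 = 18 m
18–21 s: |½(3 + 11)(3)| = 21 m
Total distance = 78 m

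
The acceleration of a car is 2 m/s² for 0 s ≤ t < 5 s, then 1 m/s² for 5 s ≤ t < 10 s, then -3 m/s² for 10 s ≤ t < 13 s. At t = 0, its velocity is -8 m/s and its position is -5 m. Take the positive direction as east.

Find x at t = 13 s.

On each constant-a segment, Δv = aΔt and Δx = v₀Δt + ½aΔt²; chain segment to segment.
0–5 s: v starts -8 m/s; Δx = -8·5 + ½·2·5² = -15 m; v ends 2 m/s.
5–10 s: v starts 2 m/s; Δx = 2·5 + ½·1·5² = 22.5 m; v ends 7 m/s.
10–13 s: v starts 7 m/s; Δx = 7·3 + ½·-3·3² = 7.5 m; v ends -2 m/s.
x(13) = -5 + Σ Δx = 10 m.

10 m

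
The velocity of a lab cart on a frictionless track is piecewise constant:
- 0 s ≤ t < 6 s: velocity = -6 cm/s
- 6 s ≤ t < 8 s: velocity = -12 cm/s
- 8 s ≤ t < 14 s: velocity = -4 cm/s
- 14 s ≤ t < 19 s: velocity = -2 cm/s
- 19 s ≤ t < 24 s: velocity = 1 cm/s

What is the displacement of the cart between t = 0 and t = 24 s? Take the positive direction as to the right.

Displacement is the signed area under the v-t curve.
0–6 s: -6 × 6 = -36 cm
6–8 s: -12 × 2 = -24 cm
8–14 s: -4 × 6 = -24 cm
14–19 s: -2 × 5 = -10 cm
19–24 s: 1 × 5 = 5 cm
Net displacement = -89 cm

-89 cm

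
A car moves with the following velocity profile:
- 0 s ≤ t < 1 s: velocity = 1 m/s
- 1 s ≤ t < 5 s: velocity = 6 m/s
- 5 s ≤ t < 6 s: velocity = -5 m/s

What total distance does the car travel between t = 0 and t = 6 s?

30 m

Total distance travelled is ∫|v| dt — sum the magnitudes of each area piece.
0–1 s: |1| × 1 = 1 m
1–5 s: |6| × 4 = 24 m
5–6 s: |-5| × 1 = 5 m
Total distance = 30 m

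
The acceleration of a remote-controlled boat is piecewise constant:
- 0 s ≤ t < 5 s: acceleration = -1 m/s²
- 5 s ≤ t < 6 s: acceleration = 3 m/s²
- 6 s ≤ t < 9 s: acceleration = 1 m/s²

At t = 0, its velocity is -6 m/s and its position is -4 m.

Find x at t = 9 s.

-75.5 m

On each constant-a segment, Δv = aΔt and Δx = v₀Δt + ½aΔt²; chain segment to segment.
0–5 s: v starts -6 m/s; Δx = -6·5 + ½·-1·5² = -42.5 m; v ends -11 m/s.
5–6 s: v starts -11 m/s; Δx = -11·1 + ½·3·1² = -9.5 m; v ends -8 m/s.
6–9 s: v starts -8 m/s; Δx = -8·3 + ½·1·3² = -19.5 m; v ends -5 m/s.
x(9) = -4 + Σ Δx = -75.5 m.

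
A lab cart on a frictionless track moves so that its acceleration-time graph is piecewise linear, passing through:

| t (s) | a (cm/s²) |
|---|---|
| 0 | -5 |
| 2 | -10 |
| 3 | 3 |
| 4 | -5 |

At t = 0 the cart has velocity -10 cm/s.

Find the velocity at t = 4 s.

Δv equals the area under the a-t graph; then v = v₀ + Δv.
0–2 s: ½(-5 + -10)(2) = -15 cm/s
2–3 s: ½(-10 + 3)(1) = -3.5 cm/s
3–4 s: ½(3 + -5)(1) = -1 cm/s
Δv = -19.5 cm/s, so v(4) = -10 + (-19.5) = -29.5 cm/s.

-29.5 cm/s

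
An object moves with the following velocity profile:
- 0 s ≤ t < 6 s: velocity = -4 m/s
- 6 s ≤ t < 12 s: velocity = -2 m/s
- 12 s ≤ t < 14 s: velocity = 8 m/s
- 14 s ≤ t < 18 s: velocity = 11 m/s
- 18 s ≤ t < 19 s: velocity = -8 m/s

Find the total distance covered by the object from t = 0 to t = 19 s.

Distance (not displacement) is the total path length: add the absolute areas under v-t.
0–6 s: |-4| × 6 = 24 m
6–12 s: |-2| × 6 = 12 m
12–14 s: |8| × 2 = 16 m
14–18 s: |11| × 4 = 44 m
18–19 s: |-8| × 1 = 8 m
Total distance = 104 m

104 m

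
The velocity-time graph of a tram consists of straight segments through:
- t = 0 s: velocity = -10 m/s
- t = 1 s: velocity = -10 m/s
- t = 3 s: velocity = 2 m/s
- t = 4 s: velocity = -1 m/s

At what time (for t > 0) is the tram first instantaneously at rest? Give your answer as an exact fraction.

v changes sign on 1–3 s (from -10 to 2); the graph is linear there, so v = 0 at t = 1 + (10)·(3 − 1)/(2 − -10) = 8/3 s.

t = 8/3 s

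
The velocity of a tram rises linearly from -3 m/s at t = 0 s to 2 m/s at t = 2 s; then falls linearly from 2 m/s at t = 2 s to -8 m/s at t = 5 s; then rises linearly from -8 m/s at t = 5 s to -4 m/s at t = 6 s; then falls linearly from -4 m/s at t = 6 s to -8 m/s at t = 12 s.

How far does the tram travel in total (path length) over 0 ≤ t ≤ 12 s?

Distance (not displacement) is the total path length: add the absolute areas under v-t.
0–2 s: v = 0 at t = 1.2 s; triangle areas 1.8 + 0.8 = 2.6 m
2–5 s: v = 0 at t = 2.6 s; triangle areas 0.6 + 9.6 = 10.2 m
5–6 s: |½(-8 + -4)(1)| = 6 m
6–12 s: |½(-4 + -8)(6)| = 36 m
Total distance = 54.8 m

54.8 m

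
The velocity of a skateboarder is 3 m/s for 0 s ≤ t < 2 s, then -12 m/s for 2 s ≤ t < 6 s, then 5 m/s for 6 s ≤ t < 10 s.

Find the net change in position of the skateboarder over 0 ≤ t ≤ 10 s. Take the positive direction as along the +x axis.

-22 m

Displacement is the signed area under the v-t curve.
0–2 s: 3 × 2 = 6 m
2–6 s: -12 × 4 = -48 m
6–10 s: 5 × 4 = 20 m
Net displacement = -22 m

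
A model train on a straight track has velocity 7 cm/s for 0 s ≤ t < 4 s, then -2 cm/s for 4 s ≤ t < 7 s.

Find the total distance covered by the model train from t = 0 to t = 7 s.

34 cm

Total distance travelled is ∫|v| dt — sum the magnitudes of each area piece.
0–4 s: |7| × 4 = 28 cm
4–7 s: |-2| × 3 = 6 cm
Total distance = 34 cm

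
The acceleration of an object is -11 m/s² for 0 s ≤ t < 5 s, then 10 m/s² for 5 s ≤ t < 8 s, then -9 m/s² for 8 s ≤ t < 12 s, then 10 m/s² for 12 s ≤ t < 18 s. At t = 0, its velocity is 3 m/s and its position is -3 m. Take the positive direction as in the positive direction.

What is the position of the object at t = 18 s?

-564.5 m

On each constant-a segment, Δv = aΔt and Δx = v₀Δt + ½aΔt²; chain segment to segment.
0–5 s: v starts 3 m/s; Δx = 3·5 + ½·-11·5² = -122.5 m; v ends -52 m/s.
5–8 s: v starts -52 m/s; Δx = -52·3 + ½·10·3² = -111 m; v ends -22 m/s.
8–12 s: v starts -22 m/s; Δx = -22·4 + ½·-9·4² = -160 m; v ends -58 m/s.
12–18 s: v starts -58 m/s; Δx = -58·6 + ½·10·6² = -168 m; v ends 2 m/s.
x(18) = -3 + Σ Δx = -564.5 m.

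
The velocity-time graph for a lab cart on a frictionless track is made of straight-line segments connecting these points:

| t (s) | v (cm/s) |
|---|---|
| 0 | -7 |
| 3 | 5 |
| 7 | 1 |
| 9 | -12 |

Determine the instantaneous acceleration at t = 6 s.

Acceleration is the slope of the v-t graph on 3–7 s: (1 − 5)/(7 − 3) = -1 cm/s².

-1 cm/s²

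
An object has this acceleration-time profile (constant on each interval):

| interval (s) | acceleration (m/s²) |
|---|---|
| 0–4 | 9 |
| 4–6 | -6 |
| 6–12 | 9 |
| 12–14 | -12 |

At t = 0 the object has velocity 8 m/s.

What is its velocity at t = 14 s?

Δv equals the area under the a-t graph; then v = v₀ + Δv.
0–4 s: 9 × 4 = 36 m/s
4–6 s: -6 × 2 = -12 m/s
6–12 s: 9 × 6 = 54 m/s
12–14 s: -12 × 2 = -24 m/s
Δv = 54 m/s, so v(14) = 8 + (54) = 62 m/s.

62 m/s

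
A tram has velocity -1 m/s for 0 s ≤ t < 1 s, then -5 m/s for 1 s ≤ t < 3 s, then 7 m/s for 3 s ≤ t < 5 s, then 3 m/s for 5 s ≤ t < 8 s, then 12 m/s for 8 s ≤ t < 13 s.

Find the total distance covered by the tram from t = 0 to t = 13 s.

94 m

Total distance travelled is ∫|v| dt — sum the magnitudes of each area piece.
0–1 s: |-1| × 1 = 1 m
1–3 s: |-5| × 2 = 10 m
3–5 s: |7| × 2 = 14 m
5–8 s: |3| × 3 = 9 m
8–13 s: |12| × 5 = 60 m
Total distance = 94 m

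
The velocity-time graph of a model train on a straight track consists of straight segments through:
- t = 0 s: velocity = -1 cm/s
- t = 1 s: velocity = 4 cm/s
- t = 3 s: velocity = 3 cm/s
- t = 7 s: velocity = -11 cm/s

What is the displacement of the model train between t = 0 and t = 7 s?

-7.5 cm

Displacement is the signed area under the v-t curve.
0–1 s: ½(-1 + 4)(1) = 1.5 cm
1–3 s: ½(4 + 3)(2) = 7 cm
3–7 s: ½(3 + -11)(4) = -16 cm
Net displacement = -7.5 cm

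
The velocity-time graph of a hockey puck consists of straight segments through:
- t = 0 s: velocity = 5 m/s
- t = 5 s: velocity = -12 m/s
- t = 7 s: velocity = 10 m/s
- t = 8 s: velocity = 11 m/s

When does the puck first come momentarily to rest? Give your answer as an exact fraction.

v changes sign on 0–5 s (from 5 to -12); the graph is linear there, so v = 0 at t = 0 + (-5)·(5 − 0)/(-12 − 5) = 25/17 s.

t = 25/17 s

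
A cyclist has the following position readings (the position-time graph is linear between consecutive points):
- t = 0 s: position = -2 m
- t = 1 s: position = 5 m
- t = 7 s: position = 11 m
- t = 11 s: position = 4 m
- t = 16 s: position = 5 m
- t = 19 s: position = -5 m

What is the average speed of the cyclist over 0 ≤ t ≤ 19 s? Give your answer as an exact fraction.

31/19 m/s

Average speed = (total path length)/(elapsed time); on a piecewise-linear x-t graph the path length is Σ|Δx|.
0–1 s: |Δx| = |5 − -2| = 7 m
1–7 s: |Δx| = |11 − 5| = 6 m
7–11 s: |Δx| = |4 − 11| = 7 m
11–16 s: |Δx| = |5 − 4| = 1 m
16–19 s: |Δx| = |-5 − 5| = 10 m
Total path = 31 m; average speed = 31/19 = 31/19 m/s.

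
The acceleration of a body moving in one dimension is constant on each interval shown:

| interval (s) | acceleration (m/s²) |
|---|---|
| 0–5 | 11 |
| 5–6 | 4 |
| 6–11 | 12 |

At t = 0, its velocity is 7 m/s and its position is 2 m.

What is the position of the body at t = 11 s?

On each constant-a segment, Δv = aΔt and Δx = v₀Δt + ½aΔt²; chain segment to segment.
0–5 s: v starts 7 m/s; Δx = 7·5 + ½·11·5² = 172.5 m; v ends 62 m/s.
5–6 s: v starts 62 m/s; Δx = 62·1 + ½·4·1² = 64 m; v ends 66 m/s.
6–11 s: v starts 66 m/s; Δx = 66·5 + ½·12·5² = 480 m; v ends 126 m/s.
x(11) = 2 + Σ Δx = 718.5 m.

718.5 m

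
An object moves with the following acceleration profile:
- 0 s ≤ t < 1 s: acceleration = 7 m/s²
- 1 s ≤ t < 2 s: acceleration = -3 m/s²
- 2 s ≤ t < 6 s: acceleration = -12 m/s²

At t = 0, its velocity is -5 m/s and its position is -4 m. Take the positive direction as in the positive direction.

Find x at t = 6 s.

-105 m

On each constant-a segment, Δv = aΔt and Δx = v₀Δt + ½aΔt²; chain segment to segment.
0–1 s: v starts -5 m/s; Δx = -5·1 + ½·7·1² = -1.5 m; v ends 2 m/s.
1–2 s: v starts 2 m/s; Δx = 2·1 + ½·-3·1² = 0.5 m; v ends -1 m/s.
2–6 s: v starts -1 m/s; Δx = -1·4 + ½·-12·4² = -100 m; v ends -49 m/s.
x(6) = -4 + Σ Δx = -105 m.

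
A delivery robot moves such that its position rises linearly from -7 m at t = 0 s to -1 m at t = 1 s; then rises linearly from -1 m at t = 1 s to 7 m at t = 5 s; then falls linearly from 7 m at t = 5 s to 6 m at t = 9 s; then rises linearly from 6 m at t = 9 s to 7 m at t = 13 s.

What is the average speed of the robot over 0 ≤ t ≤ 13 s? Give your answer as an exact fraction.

16/13 m/s

Average speed = (total path length)/(elapsed time); on a piecewise-linear x-t graph the path length is Σ|Δx|.
0–1 s: |Δx| = |-1 − -7| = 6 m
1–5 s: |Δx| = |7 − -1| = 8 m
5–9 s: |Δx| = |6 − 7| = 1 m
9–13 s: |Δx| = |7 − 6| = 1 m
Total path = 16 m; average speed = 16/13 = 16/13 m/s.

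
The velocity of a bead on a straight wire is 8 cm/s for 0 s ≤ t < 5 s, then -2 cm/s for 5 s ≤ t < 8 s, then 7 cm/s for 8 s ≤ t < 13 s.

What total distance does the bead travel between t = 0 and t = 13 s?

Distance (not displacement) is the total path length: add the absolute areas under v-t.
0–5 s: |8| × 5 = 40 cm
5–8 s: |-2| × 3 = 6 cm
8–13 s: |7| × 5 = 35 cm
Total distance = 81 cm

81 cm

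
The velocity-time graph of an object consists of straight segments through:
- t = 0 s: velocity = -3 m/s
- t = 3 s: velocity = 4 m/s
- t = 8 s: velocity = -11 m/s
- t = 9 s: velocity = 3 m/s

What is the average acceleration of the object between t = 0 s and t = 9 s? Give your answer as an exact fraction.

Average acceleration = Δv/Δt = (3 − -3)/(9 − 0) = 2/3 m/s².

2/3 m/s²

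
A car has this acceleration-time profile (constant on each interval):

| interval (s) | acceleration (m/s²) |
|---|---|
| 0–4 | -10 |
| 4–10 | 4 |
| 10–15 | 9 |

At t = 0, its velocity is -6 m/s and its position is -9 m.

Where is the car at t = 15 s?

On each constant-a segment, Δv = aΔt and Δx = v₀Δt + ½aΔt²; chain segment to segment.
0–4 s: v starts -6 m/s; Δx = -6·4 + ½·-10·4² = -104 m; v ends -46 m/s.
4–10 s: v starts -46 m/s; Δx = -46·6 + ½·4·6² = -204 m; v ends -22 m/s.
10–15 s: v starts -22 m/s; Δx = -22·5 + ½·9·5² = 2.5 m; v ends 23 m/s.
x(15) = -9 + Σ Δx = -314.5 m.

-314.5 m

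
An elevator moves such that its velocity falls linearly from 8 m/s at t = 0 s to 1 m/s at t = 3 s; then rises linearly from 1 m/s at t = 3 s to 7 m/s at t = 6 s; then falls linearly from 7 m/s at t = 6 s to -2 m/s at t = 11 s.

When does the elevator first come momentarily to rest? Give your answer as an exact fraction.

t = 89/9 s

v changes sign on 6–11 s (from 7 to -2); the graph is linear there, so v = 0 at t = 6 + (-7)·(11 − 6)/(-2 − 7) = 89/9 s.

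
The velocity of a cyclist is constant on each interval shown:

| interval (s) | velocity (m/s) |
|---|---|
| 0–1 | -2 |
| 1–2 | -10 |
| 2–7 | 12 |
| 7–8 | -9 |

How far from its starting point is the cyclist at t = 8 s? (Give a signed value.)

Displacement is the signed area under the v-t curve.
0–1 s: -2 × 1 = -2 m
1–2 s: -10 × 1 = -10 m
2–7 s: 12 × 5 = 60 m
7–8 s: -9 × 1 = -9 m
Net displacement = 39 m

39 m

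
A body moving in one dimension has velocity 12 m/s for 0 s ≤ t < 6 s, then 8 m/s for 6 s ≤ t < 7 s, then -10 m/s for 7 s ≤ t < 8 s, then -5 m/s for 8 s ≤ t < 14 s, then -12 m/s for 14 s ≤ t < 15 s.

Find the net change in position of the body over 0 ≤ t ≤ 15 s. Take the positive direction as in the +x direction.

28 m

Displacement is the signed area under the v-t curve.
0–6 s: 12 × 6 = 72 m
6–7 s: 8 × 1 = 8 m
7–8 s: -10 × 1 = -10 m
8–14 s: -5 × 6 = -30 m
14–15 s: -12 × 1 = -12 m
Net displacement = 28 m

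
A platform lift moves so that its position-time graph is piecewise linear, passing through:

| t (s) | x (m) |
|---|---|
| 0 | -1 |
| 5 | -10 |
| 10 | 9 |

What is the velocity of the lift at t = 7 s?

3.8 m/s

Velocity is the slope of the x-t graph on 5–10 s: (9 − -10)/(10 − 5) = 3.8 m/s.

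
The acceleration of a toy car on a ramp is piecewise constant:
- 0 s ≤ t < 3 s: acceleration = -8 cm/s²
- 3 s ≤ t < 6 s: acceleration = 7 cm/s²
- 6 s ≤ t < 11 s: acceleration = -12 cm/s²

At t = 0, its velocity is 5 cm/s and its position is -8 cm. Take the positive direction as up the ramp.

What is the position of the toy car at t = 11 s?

-194.5 cm

On each constant-a segment, Δv = aΔt and Δx = v₀Δt + ½aΔt²; chain segment to segment.
0–3 s: v starts 5 cm/s; Δx = 5·3 + ½·-8·3² = -21 cm; v ends -19 cm/s.
3–6 s: v starts -19 cm/s; Δx = -19·3 + ½·7·3² = -25.5 cm; v ends 2 cm/s.
6–11 s: v starts 2 cm/s; Δx = 2·5 + ½·-12·5² = -140 cm; v ends -58 cm/s.
x(11) = -8 + Σ Δx = -194.5 cm.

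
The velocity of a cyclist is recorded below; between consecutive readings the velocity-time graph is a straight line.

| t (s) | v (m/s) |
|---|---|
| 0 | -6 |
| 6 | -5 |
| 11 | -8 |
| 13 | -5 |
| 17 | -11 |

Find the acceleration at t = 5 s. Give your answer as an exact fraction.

Acceleration is the slope of the v-t graph on 0–6 s: (-5 − -6)/(6 − 0) = 1/6 m/s².

1/6 m/s²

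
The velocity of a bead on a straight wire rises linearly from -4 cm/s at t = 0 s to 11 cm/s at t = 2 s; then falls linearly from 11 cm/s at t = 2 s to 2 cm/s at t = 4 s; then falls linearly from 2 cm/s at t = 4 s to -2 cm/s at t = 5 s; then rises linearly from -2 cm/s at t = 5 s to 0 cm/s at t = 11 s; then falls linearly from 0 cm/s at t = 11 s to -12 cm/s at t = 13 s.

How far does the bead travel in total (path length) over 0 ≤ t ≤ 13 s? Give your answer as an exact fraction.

Total distance travelled is ∫|v| dt — sum the magnitudes of each area piece.
0–2 s: v = 0 at t = 8/15 s; triangle areas 16/15 + 121/15 = 137/15 cm
2–4 s: |½(11 + 2)(2)| = 13 cm
4–5 s: v = 0 at t = 4.5 s; triangle areas 0.5 + 0.5 = 1 cm
5–11 s: |½(-2 + 0)(6)| = 6 cm
11–13 s: |½(0 + -12)(2)| = 12 cm
Total distance = 617/15 cm

617/15 cm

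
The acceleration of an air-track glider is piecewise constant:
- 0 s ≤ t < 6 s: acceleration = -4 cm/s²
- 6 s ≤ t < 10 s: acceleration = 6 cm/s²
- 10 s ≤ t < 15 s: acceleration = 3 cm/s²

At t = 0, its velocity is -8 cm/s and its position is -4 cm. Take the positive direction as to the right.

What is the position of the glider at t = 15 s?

-206.5 cm

On each constant-a segment, Δv = aΔt and Δx = v₀Δt + ½aΔt²; chain segment to segment.
0–6 s: v starts -8 cm/s; Δx = -8·6 + ½·-4·6² = -120 cm; v ends -32 cm/s.
6–10 s: v starts -32 cm/s; Δx = -32·4 + ½·6·4² = -80 cm; v ends -8 cm/s.
10–15 s: v starts -8 cm/s; Δx = -8·5 + ½·3·5² = -2.5 cm; v ends 7 cm/s.
x(15) = -4 + Σ Δx = -206.5 cm.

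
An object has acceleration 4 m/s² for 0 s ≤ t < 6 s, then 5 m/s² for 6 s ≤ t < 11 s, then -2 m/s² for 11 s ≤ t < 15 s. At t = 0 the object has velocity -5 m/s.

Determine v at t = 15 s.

Δv equals the area under the a-t graph; then v = v₀ + Δv.
0–6 s: 4 × 6 = 24 m/s
6–11 s: 5 × 5 = 25 m/s
11–15 s: -2 × 4 = -8 m/s
Δv = 41 m/s, so v(15) = -5 + (41) = 36 m/s.

36 m/s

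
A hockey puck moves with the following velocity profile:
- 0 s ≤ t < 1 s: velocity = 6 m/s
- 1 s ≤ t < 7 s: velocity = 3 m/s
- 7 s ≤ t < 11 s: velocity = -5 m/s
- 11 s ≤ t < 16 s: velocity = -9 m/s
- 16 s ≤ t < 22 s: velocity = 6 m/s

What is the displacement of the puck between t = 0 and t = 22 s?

Net displacement equals the area under the velocity-time graph (areas below the axis count negative).
0–1 s: 6 × 1 = 6 m
1–7 s: 3 × 6 = 18 m
7–11 s: -5 × 4 = -20 m
11–16 s: -9 × 5 = -45 m
16–22 s: 6 × 6 = 36 m
Net displacement = -5 m

-5 m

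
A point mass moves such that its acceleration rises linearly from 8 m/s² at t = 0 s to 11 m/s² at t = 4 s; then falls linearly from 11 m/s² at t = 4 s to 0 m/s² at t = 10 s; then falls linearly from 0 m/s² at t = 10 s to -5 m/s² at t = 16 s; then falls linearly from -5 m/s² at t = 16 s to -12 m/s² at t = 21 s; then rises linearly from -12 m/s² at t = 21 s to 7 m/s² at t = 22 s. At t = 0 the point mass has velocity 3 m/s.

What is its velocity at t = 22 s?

14 m/s

Δv equals the area under the a-t graph; then v = v₀ + Δv.
0–4 s: ½(8 + 11)(4) = 38 m/s
4–10 s: ½(11 + 0)(6) = 33 m/s
10–16 s: ½(0 + -5)(6) = -15 m/s
16–21 s: ½(-5 + -12)(5) = -42.5 m/s
21–22 s: ½(-12 + 7)(1) = -2.5 m/s
Δv = 11 m/s, so v(22) = 3 + (11) = 14 m/s.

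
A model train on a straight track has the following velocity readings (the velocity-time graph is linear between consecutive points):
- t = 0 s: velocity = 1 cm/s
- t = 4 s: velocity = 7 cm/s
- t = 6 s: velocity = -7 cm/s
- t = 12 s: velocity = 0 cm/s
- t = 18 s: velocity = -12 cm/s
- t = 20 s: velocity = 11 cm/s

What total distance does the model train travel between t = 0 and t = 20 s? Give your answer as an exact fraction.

Distance (not displacement) is the total path length: add the absolute areas under v-t.
0–4 s: |½(1 + 7)(4)| = 16 cm
4–6 s: v = 0 at t = 5 s; triangle areas 3.5 + 3.5 = 7 cm
6–12 s: |½(-7 + 0)(6)| = 21 cm
12–18 s: |½(0 + -12)(6)| = 36 cm
18–20 s: v = 0 at t = 438/23 s; triangle areas 144/23 + 121/23 = 265/23 cm
Total distance = 2105/23 cm

2105/23 cm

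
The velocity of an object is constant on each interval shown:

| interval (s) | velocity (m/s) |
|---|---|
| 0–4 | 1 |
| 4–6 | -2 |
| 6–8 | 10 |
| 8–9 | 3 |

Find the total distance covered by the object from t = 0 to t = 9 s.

Total distance travelled is ∫|v| dt — sum the magnitudes of each area piece.
0–4 s: |1| × 4 = 4 m
4–6 s: |-2| × 2 = 4 m
6–8 s: |10| × 2 = 20 m
8–9 s: |3| × 1 = 3 m
Total distance = 31 m

31 m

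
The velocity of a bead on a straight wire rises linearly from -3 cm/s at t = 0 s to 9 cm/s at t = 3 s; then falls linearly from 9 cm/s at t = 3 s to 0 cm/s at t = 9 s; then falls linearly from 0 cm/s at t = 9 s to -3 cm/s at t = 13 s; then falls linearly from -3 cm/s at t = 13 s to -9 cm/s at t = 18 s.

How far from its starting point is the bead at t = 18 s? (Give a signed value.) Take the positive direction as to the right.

Displacement is the signed area under the v-t curve.
0–3 s: ½(-3 + 9)(3) = 9 cm
3–9 s: ½(9 + 0)(6) = 27 cm
9–13 s: ½(0 + -3)(4) = -6 cm
13–18 s: ½(-3 + -9)(5) = -30 cm
Net displacement = 0 cm

0 cm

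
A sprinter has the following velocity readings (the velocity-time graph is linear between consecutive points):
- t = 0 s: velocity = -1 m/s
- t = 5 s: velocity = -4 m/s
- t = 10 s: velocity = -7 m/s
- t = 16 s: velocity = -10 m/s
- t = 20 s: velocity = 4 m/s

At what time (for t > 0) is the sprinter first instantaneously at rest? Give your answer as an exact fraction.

v changes sign on 16–20 s (from -10 to 4); the graph is linear there, so v = 0 at t = 16 + (10)·(20 − 16)/(4 − -10) = 132/7 s.

t = 132/7 s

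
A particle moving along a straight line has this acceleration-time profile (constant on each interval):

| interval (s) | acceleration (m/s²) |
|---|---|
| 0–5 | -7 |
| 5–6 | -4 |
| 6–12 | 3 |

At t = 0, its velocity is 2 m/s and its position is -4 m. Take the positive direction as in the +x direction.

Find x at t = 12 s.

On each constant-a segment, Δv = aΔt and Δx = v₀Δt + ½aΔt²; chain segment to segment.
0–5 s: v starts 2 m/s; Δx = 2·5 + ½·-7·5² = -77.5 m; v ends -33 m/s.
5–6 s: v starts -33 m/s; Δx = -33·1 + ½·-4·1² = -35 m; v ends -37 m/s.
6–12 s: v starts -37 m/s; Δx = -37·6 + ½·3·6² = -168 m; v ends -19 m/s.
x(12) = -4 + Σ Δx = -284.5 m.

-284.5 m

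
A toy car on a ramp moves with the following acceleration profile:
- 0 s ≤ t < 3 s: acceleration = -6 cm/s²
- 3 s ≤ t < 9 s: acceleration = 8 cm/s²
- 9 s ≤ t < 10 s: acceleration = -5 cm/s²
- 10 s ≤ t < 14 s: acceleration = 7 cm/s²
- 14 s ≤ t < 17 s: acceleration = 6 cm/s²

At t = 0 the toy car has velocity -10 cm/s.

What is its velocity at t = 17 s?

61 cm/s

Δv equals the area under the a-t graph; then v = v₀ + Δv.
0–3 s: -6 × 3 = -18 cm/s
3–9 s: 8 × 6 = 48 cm/s
9–10 s: -5 × 1 = -5 cm/s
10–14 s: 7 × 4 = 28 cm/s
14–17 s: 6 × 3 = 18 cm/s
Δv = 71 cm/s, so v(17) = -10 + (71) = 61 cm/s.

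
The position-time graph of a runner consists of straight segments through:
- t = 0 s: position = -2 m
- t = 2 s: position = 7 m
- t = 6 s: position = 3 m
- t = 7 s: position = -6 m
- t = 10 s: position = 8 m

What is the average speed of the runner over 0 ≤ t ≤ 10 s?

3.6 m/s

Average speed = (total path length)/(elapsed time); on a piecewise-linear x-t graph the path length is Σ|Δx|.
0–2 s: |Δx| = |7 − -2| = 9 m
2–6 s: |Δx| = |3 − 7| = 4 m
6–7 s: |Δx| = |-6 − 3| = 9 m
7–10 s: |Δx| = |8 − -6| = 14 m
Total path = 36 m; average speed = 36/10 = 3.6 m/s.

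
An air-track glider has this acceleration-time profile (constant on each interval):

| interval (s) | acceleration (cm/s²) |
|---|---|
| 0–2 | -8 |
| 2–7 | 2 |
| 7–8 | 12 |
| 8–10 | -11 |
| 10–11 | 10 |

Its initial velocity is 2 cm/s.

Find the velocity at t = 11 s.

-4 cm/s

Δv equals the area under the a-t graph; then v = v₀ + Δv.
0–2 s: -8 × 2 = -16 cm/s
2–7 s: 2 × 5 = 10 cm/s
7–8 s: 12 × 1 = 12 cm/s
8–10 s: -11 × 2 = -22 cm/s
10–11 s: 10 × 1 = 10 cm/s
Δv = -6 cm/s, so v(11) = 2 + (-6) = -4 cm/s.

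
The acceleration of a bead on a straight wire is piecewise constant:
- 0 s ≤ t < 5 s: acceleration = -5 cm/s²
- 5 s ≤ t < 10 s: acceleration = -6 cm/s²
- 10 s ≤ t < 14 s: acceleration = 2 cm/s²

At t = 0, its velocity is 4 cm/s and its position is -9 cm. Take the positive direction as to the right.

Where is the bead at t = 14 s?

-419.5 cm

On each constant-a segment, Δv = aΔt and Δx = v₀Δt + ½aΔt²; chain segment to segment.
0–5 s: v starts 4 cm/s; Δx = 4·5 + ½·-5·5² = -42.5 cm; v ends -21 cm/s.
5–10 s: v starts -21 cm/s; Δx = -21·5 + ½·-6·5² = -180 cm; v ends -51 cm/s.
10–14 s: v starts -51 cm/s; Δx = -51·4 + ½·2·4² = -188 cm; v ends -43 cm/s.
x(14) = -9 + Σ Δx = -419.5 cm.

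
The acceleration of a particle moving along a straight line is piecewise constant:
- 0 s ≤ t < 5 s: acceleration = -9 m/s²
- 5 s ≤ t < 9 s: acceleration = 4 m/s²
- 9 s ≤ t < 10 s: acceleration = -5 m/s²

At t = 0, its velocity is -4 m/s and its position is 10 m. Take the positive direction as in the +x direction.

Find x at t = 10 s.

-322 m

On each constant-a segment, Δv = aΔt and Δx = v₀Δt + ½aΔt²; chain segment to segment.
0–5 s: v starts -4 m/s; Δx = -4·5 + ½·-9·5² = -132.5 m; v ends -49 m/s.
5–9 s: v starts -49 m/s; Δx = -49·4 + ½·4·4² = -164 m; v ends -33 m/s.
9–10 s: v starts -33 m/s; Δx = -33·1 + ½·-5·1² = -35.5 m; v ends -38 m/s.
x(10) = 10 + Σ Δx = -322 m.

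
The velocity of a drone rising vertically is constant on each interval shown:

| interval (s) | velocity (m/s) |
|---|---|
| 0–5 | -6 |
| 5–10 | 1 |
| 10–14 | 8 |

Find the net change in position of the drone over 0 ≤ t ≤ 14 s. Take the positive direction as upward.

Net displacement equals the area under the velocity-time graph (areas below the axis count negative).
0–5 s: -6 × 5 = -30 m
5–10 s: 1 × 5 = 5 m
10–14 s: 8 × 4 = 32 m
Net displacement = 7 m

7 m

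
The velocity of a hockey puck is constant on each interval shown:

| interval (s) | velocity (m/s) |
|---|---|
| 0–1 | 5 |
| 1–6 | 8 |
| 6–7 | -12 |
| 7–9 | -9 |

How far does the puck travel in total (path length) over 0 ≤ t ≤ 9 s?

75 m

Distance (not displacement) is the total path length: add the absolute areas under v-t.
0–1 s: |5| × 1 = 5 m
1–6 s: |8| × 5 = 40 m
6–7 s: |-12| × 1 = 12 m
7–9 s: |-9| × 2 = 18 m
Total distance = 75 m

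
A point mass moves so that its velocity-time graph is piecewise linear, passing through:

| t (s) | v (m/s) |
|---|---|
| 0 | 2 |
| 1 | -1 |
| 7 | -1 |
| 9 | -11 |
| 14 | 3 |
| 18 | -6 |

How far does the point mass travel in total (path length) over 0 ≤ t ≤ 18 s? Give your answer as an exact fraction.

Total distance travelled is ∫|v| dt — sum the magnitudes of each area piece.
0–1 s: v = 0 at t = 2/3 s; triangle areas 2/3 + 1/6 = 5/6 m
1–7 s: |-1| × 6 = 6 m
7–9 s: |½(-1 + -11)(2)| = 12 m
9–14 s: v = 0 at t = 181/14 s; triangle areas 605/28 + 45/28 = 325/14 m
14–18 s: v = 0 at t = 46/3 s; triangle areas 2 + 8 = 10 m
Total distance = 1093/21 m

1093/21 m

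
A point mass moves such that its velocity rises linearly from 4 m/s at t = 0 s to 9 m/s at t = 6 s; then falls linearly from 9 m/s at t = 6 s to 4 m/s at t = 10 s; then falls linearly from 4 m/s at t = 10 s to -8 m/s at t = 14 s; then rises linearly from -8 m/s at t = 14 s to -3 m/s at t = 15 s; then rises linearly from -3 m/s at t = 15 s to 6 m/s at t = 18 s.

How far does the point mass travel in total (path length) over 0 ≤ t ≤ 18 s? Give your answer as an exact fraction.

274/3 m

Distance (not displacement) is the total path length: add the absolute areas under v-t.
0–6 s: |½(4 + 9)(6)| = 39 m
6–10 s: |½(9 + 4)(4)| = 26 m
10–14 s: v = 0 at t = 34/3 s; triangle areas 8/3 + 32/3 = 40/3 m
14–15 s: |½(-8 + -3)(1)| = 5.5 m
15–18 s: v = 0 at t = 16 s; triangle areas 1.5 + 6 = 7.5 m
Total distance = 274/3 m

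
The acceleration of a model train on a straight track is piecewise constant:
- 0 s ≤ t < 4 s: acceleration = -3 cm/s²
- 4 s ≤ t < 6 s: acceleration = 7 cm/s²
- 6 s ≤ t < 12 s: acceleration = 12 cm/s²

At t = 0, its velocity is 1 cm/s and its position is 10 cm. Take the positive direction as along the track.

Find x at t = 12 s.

On each constant-a segment, Δv = aΔt and Δx = v₀Δt + ½aΔt²; chain segment to segment.
0–4 s: v starts 1 cm/s; Δx = 1·4 + ½·-3·4² = -20 cm; v ends -11 cm/s.
4–6 s: v starts -11 cm/s; Δx = -11·2 + ½·7·2² = -8 cm; v ends 3 cm/s.
6–12 s: v starts 3 cm/s; Δx = 3·6 + ½·12·6² = 234 cm; v ends 75 cm/s.
x(12) = 10 + Σ Δx = 216 cm.

216 cm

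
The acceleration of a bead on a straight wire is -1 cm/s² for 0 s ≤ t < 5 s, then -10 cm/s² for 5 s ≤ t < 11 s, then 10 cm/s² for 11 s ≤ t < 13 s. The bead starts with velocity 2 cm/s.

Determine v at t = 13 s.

Δv equals the area under the a-t graph; then v = v₀ + Δv.
0–5 s: -1 × 5 = -5 cm/s
5–11 s: -10 × 6 = -60 cm/s
11–13 s: 10 × 2 = 20 cm/s
Δv = -45 cm/s, so v(13) = 2 + (-45) = -43 cm/s.

-43 cm/s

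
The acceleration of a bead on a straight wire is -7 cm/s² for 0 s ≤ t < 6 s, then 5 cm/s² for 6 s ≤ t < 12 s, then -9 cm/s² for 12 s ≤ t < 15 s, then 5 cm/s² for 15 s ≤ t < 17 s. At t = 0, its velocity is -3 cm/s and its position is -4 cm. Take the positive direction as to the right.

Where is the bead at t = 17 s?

-487.5 cm

On each constant-a segment, Δv = aΔt and Δx = v₀Δt + ½aΔt²; chain segment to segment.
0–6 s: v starts -3 cm/s; Δx = -3·6 + ½·-7·6² = -144 cm; v ends -45 cm/s.
6–12 s: v starts -45 cm/s; Δx = -45·6 + ½·5·6² = -180 cm; v ends -15 cm/s.
12–15 s: v starts -15 cm/s; Δx = -15·3 + ½·-9·3² = -85.5 cm; v ends -42 cm/s.
15–17 s: v starts -42 cm/s; Δx = -42·2 + ½·5·2² = -74 cm; v ends -32 cm/s.
x(17) = -4 + Σ Δx = -487.5 cm.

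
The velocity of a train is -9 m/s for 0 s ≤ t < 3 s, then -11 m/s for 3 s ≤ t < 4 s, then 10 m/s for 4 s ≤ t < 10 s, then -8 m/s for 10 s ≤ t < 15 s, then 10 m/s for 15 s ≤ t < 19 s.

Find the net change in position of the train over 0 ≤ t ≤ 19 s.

22 m

Displacement is the signed area under the v-t curve.
0–3 s: -9 × 3 = -27 m
3–4 s: -11 × 1 = -11 m
4–10 s: 10 × 6 = 60 m
10–15 s: -8 × 5 = -40 m
15–19 s: 10 × 4 = 40 m
Net displacement = 22 m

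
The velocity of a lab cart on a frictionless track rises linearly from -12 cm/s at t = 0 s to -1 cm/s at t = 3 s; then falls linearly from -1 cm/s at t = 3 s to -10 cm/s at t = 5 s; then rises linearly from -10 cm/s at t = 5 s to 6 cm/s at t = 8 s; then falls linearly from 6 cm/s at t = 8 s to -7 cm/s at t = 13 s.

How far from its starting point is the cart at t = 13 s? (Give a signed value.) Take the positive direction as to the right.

-39 cm

Displacement is the signed area under the v-t curve.
0–3 s: ½(-12 + -1)(3) = -19.5 cm
3–5 s: ½(-1 + -10)(2) = -11 cm
5–8 s: ½(-10 + 6)(3) = -6 cm
8–13 s: ½(6 + -7)(5) = -2.5 cm
Net displacement = -39 cm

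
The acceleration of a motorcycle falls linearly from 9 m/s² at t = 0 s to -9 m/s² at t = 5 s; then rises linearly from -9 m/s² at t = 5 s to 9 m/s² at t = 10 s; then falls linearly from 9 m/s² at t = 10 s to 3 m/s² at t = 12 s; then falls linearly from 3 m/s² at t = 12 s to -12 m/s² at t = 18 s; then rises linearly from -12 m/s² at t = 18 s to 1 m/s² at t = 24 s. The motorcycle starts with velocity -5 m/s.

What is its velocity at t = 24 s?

-53 m/s

Δv equals the area under the a-t graph; then v = v₀ + Δv.
0–5 s: ½(9 + -9)(5) = 0 m/s
5–10 s: ½(-9 + 9)(5) = 0 m/s
10–12 s: ½(9 + 3)(2) = 12 m/s
12–18 s: ½(3 + -12)(6) = -27 m/s
18–24 s: ½(-12 + 1)(6) = -33 m/s
Δv = -48 m/s, so v(24) = -5 + (-48) = -53 m/s.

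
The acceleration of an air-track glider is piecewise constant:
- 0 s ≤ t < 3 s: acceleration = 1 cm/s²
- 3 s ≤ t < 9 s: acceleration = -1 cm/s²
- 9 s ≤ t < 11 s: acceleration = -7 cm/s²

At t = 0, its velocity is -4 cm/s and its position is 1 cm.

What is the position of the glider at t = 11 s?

-58.5 cm

On each constant-a segment, Δv = aΔt and Δx = v₀Δt + ½aΔt²; chain segment to segment.
0–3 s: v starts -4 cm/s; Δx = -4·3 + ½·1·3² = -7.5 cm; v ends -1 cm/s.
3–9 s: v starts -1 cm/s; Δx = -1·6 + ½·-1·6² = -24 cm; v ends -7 cm/s.
9–11 s: v starts -7 cm/s; Δx = -7·2 + ½·-7·2² = -28 cm; v ends -21 cm/s.
x(11) = 1 + Σ Δx = -58.5 cm.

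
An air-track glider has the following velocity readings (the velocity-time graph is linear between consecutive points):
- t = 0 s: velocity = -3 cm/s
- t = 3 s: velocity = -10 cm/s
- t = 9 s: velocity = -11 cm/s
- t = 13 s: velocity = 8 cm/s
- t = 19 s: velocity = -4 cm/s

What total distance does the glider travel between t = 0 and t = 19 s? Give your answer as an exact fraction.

4635/38 cm

Distance (not displacement) is the total path length: add the absolute areas under v-t.
0–3 s: |½(-3 + -10)(3)| = 19.5 cm
3–9 s: |½(-10 + -11)(6)| = 63 cm
9–13 s: v = 0 at t = 215/19 s; triangle areas 242/19 + 128/19 = 370/19 cm
13–19 s: v = 0 at t = 17 s; triangle areas 16 + 4 = 20 cm
Total distance = 4635/38 cm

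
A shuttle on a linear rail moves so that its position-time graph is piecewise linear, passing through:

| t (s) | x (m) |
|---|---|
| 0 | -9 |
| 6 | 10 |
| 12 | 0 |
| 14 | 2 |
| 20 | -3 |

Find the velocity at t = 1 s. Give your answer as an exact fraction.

Velocity is the slope of the x-t graph on 0–6 s: (10 − -9)/(6 − 0) = 19/6 m/s.

19/6 m/s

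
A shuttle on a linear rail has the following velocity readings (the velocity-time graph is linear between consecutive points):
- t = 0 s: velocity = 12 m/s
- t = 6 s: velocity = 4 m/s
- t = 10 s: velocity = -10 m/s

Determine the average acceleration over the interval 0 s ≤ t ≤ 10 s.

Average acceleration = Δv/Δt = (-10 − 12)/(10 − 0) = -2.2 m/s².

-2.2 m/s²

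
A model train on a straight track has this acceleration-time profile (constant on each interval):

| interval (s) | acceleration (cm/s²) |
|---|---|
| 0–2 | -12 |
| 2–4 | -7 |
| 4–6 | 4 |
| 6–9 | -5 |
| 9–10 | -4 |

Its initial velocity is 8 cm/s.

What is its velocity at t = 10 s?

-41 cm/s

Δv equals the area under the a-t graph; then v = v₀ + Δv.
0–2 s: -12 × 2 = -24 cm/s
2–4 s: -7 × 2 = -14 cm/s
4–6 s: 4 × 2 = 8 cm/s
6–9 s: -5 × 3 = -15 cm/s
9–10 s: -4 × 1 = -4 cm/s
Δv = -49 cm/s, so v(10) = 8 + (-49) = -41 cm/s.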